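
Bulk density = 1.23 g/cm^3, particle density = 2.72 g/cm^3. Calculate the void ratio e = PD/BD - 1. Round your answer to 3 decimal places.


Step 1: e = PD / BD - 1
Step 2: e = 2.72 / 1.23 - 1
Step 3: e = 2.21138 - 1
Step 4: e = 1.211

1.211


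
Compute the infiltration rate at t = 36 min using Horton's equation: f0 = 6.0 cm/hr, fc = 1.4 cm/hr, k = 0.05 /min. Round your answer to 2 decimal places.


Step 1: f = fc + (f0 - fc) * exp(-k * t)
Step 2: exp(-0.05 * 36) = 0.165299
Step 3: f = 1.4 + (6.0 - 1.4) * 0.165299
Step 4: f = 1.4 + 4.6 * 0.165299
Step 5: f = 2.16 cm/hr

2.16


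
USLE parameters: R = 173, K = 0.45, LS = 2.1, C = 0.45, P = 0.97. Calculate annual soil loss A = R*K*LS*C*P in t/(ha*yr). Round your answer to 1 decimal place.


Step 1: A = R * K * LS * C * P
Step 2: R * K = 173 * 0.45 = 77.85
Step 3: (R*K) * LS = 77.85 * 2.1 = 163.485
Step 4: * C * P = 163.485 * 0.45 * 0.97 = 71.4
Step 5: A = 71.4 t/(ha*yr)

71.4


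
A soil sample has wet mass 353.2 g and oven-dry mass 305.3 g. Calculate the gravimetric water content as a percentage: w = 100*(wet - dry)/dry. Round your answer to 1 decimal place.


Step 1: Water mass = wet - dry = 353.2 - 305.3 = 47.9 g
Step 2: w = 100 * water mass / dry mass
Step 3: w = 100 * 47.9 / 305.3 = 15.7%

15.7


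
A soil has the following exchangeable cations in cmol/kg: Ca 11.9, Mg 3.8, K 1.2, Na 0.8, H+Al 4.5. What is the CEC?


Step 1: CEC = Ca + Mg + K + Na + (H+Al)
Step 2: CEC = 11.9 + 3.8 + 1.2 + 0.8 + 4.5
Step 3: CEC = 22.2 cmol/kg

22.2


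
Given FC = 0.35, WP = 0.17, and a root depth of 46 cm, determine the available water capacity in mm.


Step 1: Available water = (FC - WP) * depth * 10
Step 2: AW = (0.35 - 0.17) * 46 * 10
Step 3: AW = 0.18 * 46 * 10
Step 4: AW = 82.8 mm

82.8


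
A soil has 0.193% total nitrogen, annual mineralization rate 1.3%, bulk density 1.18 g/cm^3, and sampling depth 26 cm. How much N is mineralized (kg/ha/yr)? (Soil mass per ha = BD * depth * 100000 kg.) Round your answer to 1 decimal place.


Step 1: Soil mass per ha = BD * depth * 100000 = 1.18 * 26 * 100000 = 3068000 kg
Step 2: Total N pool = soil mass * N%/100 = 3068000 * 0.193/100 = 5921.24 kg/ha
Step 3: N mineralized = N pool * rate%/100 = 5921.24 * 1.3/100 = 77.0 kg/ha/yr

77.0


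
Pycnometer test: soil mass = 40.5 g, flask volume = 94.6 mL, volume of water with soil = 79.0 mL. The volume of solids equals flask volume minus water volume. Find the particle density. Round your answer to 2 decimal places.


Step 1: Volume of solids = flask volume - water volume with soil
Step 2: V_solids = 94.6 - 79.0 = 15.6 mL
Step 3: Particle density = mass / V_solids = 40.5 / 15.6 = 2.6 g/cm^3

2.6


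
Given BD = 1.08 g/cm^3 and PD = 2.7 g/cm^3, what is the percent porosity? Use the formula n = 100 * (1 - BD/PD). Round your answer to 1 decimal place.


Step 1: Formula: n = 100 * (1 - BD / PD)
Step 2: n = 100 * (1 - 1.08 / 2.7)
Step 3: n = 100 * (1 - 0.4)
Step 4: n = 60.0%

60.0


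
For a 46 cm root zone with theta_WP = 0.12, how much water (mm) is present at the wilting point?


Step 1: Water (mm) = theta_WP * depth * 10
Step 2: Water = 0.12 * 46 * 10
Step 3: Water = 55.2 mm

55.2


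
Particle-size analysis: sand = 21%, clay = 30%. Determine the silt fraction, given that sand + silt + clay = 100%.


Step 1: sand + silt + clay = 100%
Step 2: silt = 100 - sand - clay
Step 3: silt = 100 - 21 - 30
Step 4: silt = 49%

49


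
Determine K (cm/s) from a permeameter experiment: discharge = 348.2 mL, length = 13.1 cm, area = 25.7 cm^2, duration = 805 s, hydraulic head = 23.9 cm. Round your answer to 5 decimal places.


Step 1: K = Q * L / (A * t * h)
Step 2: Numerator = 348.2 * 13.1 = 4561.42
Step 3: Denominator = 25.7 * 805 * 23.9 = 494455.15
Step 4: K = 4561.42 / 494455.15 = 0.00923 cm/s

0.00923


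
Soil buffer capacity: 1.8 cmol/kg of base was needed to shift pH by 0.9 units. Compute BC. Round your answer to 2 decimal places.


Step 1: BC = change in base / change in pH
Step 2: BC = 1.8 / 0.9
Step 3: BC = 2.0 cmol/(kg*pH unit)

2.0


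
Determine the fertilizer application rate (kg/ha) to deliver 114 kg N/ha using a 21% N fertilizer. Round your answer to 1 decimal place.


Step 1: Fertilizer rate = target N / (N content / 100)
Step 2: Rate = 114 / (21 / 100)
Step 3: Rate = 114 / 0.21
Step 4: Rate = 542.9 kg/ha

542.9


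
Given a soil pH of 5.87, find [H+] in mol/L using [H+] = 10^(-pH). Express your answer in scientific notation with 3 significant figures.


Step 1: [H+] = 10^(-pH)
Step 2: [H+] = 10^(-5.87)
Step 3: [H+] = 1.35e-06 mol/L

1.35e-06


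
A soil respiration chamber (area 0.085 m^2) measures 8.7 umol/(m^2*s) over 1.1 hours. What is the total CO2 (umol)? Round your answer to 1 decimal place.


Step 1: Convert time to seconds: 1.1 hr * 3600 = 3960.0 s
Step 2: Total = flux * area * time_s
Step 3: Total = 8.7 * 0.085 * 3960.0
Step 4: Total = 2928.4 umol

2928.4


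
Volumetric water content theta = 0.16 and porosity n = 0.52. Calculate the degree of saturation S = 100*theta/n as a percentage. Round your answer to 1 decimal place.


Step 1: S = 100 * theta_v / n
Step 2: S = 100 * 0.16 / 0.52
Step 3: S = 30.8%

30.8


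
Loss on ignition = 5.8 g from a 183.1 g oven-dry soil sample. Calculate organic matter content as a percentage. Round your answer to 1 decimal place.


Step 1: OM% = 100 * LOI / sample mass
Step 2: OM = 100 * 5.8 / 183.1
Step 3: OM = 3.2%

3.2


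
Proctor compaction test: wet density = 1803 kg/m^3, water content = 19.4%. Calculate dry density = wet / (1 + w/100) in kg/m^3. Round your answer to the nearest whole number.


Step 1: Dry density = wet density / (1 + w/100)
Step 2: Dry density = 1803 / (1 + 19.4/100)
Step 3: Dry density = 1803 / 1.194
Step 4: Dry density = 1510 kg/m^3

1510


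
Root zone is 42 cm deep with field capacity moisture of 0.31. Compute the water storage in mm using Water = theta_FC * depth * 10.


Step 1: Water (mm) = theta_FC * depth (cm) * 10
Step 2: Water = 0.31 * 42 * 10
Step 3: Water = 130.2 mm

130.2


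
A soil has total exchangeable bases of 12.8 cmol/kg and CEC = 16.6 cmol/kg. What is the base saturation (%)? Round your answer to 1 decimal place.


Step 1: BS = 100 * (sum of bases) / CEC
Step 2: BS = 100 * 12.8 / 16.6
Step 3: BS = 77.1%

77.1


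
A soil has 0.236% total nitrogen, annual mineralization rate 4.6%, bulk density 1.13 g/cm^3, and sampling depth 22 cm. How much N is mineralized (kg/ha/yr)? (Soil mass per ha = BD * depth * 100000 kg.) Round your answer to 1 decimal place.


Step 1: Soil mass per ha = BD * depth * 100000 = 1.13 * 22 * 100000 = 2486000 kg
Step 2: Total N pool = soil mass * N%/100 = 2486000 * 0.236/100 = 5866.96 kg/ha
Step 3: N mineralized = N pool * rate%/100 = 5866.96 * 4.6/100 = 269.9 kg/ha/yr

269.9


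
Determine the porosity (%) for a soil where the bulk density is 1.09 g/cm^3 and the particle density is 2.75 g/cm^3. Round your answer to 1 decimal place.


Step 1: Formula: n = 100 * (1 - BD / PD)
Step 2: n = 100 * (1 - 1.09 / 2.75)
Step 3: n = 100 * (1 - 0.39636)
Step 4: n = 60.4%

60.4


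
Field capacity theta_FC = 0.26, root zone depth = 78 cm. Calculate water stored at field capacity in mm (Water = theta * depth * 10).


Step 1: Water (mm) = theta_FC * depth (cm) * 10
Step 2: Water = 0.26 * 78 * 10
Step 3: Water = 202.8 mm

202.8


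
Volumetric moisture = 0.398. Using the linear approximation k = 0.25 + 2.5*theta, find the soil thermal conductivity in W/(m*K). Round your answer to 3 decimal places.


Step 1: k = 0.25 + 2.5 * theta
Step 2: k = 0.25 + 2.5 * 0.398
Step 3: k = 0.25 + 0.995
Step 4: k = 1.245 W/(m*K)

1.245


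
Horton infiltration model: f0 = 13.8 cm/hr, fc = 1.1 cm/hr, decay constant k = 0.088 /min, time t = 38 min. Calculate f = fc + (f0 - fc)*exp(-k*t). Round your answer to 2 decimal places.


Step 1: f = fc + (f0 - fc) * exp(-k * t)
Step 2: exp(-0.088 * 38) = 0.035295
Step 3: f = 1.1 + (13.8 - 1.1) * 0.035295
Step 4: f = 1.1 + 12.7 * 0.035295
Step 5: f = 1.55 cm/hr

1.55


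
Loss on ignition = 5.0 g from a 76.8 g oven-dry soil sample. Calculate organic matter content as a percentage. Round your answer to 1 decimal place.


Step 1: OM% = 100 * LOI / sample mass
Step 2: OM = 100 * 5.0 / 76.8
Step 3: OM = 6.5%

6.5


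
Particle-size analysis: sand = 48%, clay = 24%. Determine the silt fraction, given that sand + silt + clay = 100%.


Step 1: sand + silt + clay = 100%
Step 2: silt = 100 - sand - clay
Step 3: silt = 100 - 48 - 24
Step 4: silt = 28%

28


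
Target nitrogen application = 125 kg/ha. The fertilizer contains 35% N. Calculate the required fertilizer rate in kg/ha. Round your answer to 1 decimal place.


Step 1: Fertilizer rate = target N / (N content / 100)
Step 2: Rate = 125 / (35 / 100)
Step 3: Rate = 125 / 0.35
Step 4: Rate = 357.1 kg/ha

357.1


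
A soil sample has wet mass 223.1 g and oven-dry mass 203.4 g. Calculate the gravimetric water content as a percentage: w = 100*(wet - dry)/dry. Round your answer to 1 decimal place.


Step 1: Water mass = wet - dry = 223.1 - 203.4 = 19.7 g
Step 2: w = 100 * water mass / dry mass
Step 3: w = 100 * 19.7 / 203.4 = 9.7%

9.7


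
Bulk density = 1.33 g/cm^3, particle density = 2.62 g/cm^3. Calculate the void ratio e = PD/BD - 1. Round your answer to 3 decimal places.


Step 1: e = PD / BD - 1
Step 2: e = 2.62 / 1.33 - 1
Step 3: e = 1.96992 - 1
Step 4: e = 0.97

0.97


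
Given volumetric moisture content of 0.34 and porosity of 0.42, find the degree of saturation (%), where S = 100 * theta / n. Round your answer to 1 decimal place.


Step 1: S = 100 * theta_v / n
Step 2: S = 100 * 0.34 / 0.42
Step 3: S = 81.0%

81.0


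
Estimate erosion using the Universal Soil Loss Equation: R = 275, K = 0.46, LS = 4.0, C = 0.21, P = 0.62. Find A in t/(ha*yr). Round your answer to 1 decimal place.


Step 1: A = R * K * LS * C * P
Step 2: R * K = 275 * 0.46 = 126.5
Step 3: (R*K) * LS = 126.5 * 4.0 = 506.0
Step 4: * C * P = 506.0 * 0.21 * 0.62 = 65.9
Step 5: A = 65.9 t/(ha*yr)

65.9


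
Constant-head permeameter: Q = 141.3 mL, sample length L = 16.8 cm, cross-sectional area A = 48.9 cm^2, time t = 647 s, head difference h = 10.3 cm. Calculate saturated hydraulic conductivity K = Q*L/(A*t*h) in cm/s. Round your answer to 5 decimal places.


Step 1: K = Q * L / (A * t * h)
Step 2: Numerator = 141.3 * 16.8 = 2373.84
Step 3: Denominator = 48.9 * 647 * 10.3 = 325874.49
Step 4: K = 2373.84 / 325874.49 = 0.00728 cm/s

0.00728


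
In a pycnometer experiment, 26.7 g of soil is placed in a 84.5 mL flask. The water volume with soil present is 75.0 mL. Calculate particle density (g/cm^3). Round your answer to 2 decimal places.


Step 1: Volume of solids = flask volume - water volume with soil
Step 2: V_solids = 84.5 - 75.0 = 9.5 mL
Step 3: Particle density = mass / V_solids = 26.7 / 9.5 = 2.81 g/cm^3

2.81


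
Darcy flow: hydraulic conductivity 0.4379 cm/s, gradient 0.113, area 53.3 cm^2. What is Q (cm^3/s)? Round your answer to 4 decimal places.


Step 1: Apply Darcy's law: Q = K * i * A
Step 2: Q = 0.4379 * 0.113 * 53.3
Step 3: Q = 2.6374 cm^3/s

2.6374


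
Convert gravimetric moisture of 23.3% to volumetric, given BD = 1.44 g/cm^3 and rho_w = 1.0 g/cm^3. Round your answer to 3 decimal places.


Step 1: theta = (w / 100) * BD / rho_w
Step 2: theta = (23.3 / 100) * 1.44 / 1.0
Step 3: theta = 0.233 * 1.44
Step 4: theta = 0.336

0.336


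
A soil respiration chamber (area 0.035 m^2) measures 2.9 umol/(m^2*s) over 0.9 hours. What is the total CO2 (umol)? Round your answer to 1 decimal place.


Step 1: Convert time to seconds: 0.9 hr * 3600 = 3240.0 s
Step 2: Total = flux * area * time_s
Step 3: Total = 2.9 * 0.035 * 3240.0
Step 4: Total = 328.9 umol

328.9


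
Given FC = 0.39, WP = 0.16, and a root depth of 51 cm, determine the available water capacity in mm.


Step 1: Available water = (FC - WP) * depth * 10
Step 2: AW = (0.39 - 0.16) * 51 * 10
Step 3: AW = 0.23 * 51 * 10
Step 4: AW = 117.3 mm

117.3


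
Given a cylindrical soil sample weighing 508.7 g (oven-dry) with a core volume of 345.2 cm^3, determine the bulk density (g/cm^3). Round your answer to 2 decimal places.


Step 1: Identify the formula: BD = dry mass / volume
Step 2: Substitute values: BD = 508.7 / 345.2
Step 3: BD = 1.47 g/cm^3

1.47


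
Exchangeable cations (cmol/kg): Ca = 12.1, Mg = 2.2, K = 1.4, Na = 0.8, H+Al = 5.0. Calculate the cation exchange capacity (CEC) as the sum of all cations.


Step 1: CEC = Ca + Mg + K + Na + (H+Al)
Step 2: CEC = 12.1 + 2.2 + 1.4 + 0.8 + 5.0
Step 3: CEC = 21.5 cmol/kg

21.5


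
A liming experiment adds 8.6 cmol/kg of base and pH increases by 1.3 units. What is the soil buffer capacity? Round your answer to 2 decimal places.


Step 1: BC = change in base / change in pH
Step 2: BC = 8.6 / 1.3
Step 3: BC = 6.62 cmol/(kg*pH unit)

6.62


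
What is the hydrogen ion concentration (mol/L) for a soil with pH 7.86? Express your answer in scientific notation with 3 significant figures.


Step 1: [H+] = 10^(-pH)
Step 2: [H+] = 10^(-7.86)
Step 3: [H+] = 1.38e-08 mol/L

1.38e-08


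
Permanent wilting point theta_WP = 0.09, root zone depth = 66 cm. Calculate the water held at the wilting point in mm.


Step 1: Water (mm) = theta_WP * depth * 10
Step 2: Water = 0.09 * 66 * 10
Step 3: Water = 59.4 mm

59.4


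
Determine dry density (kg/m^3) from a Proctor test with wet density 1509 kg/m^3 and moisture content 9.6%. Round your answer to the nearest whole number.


Step 1: Dry density = wet density / (1 + w/100)
Step 2: Dry density = 1509 / (1 + 9.6/100)
Step 3: Dry density = 1509 / 1.096
Step 4: Dry density = 1377 kg/m^3

1377


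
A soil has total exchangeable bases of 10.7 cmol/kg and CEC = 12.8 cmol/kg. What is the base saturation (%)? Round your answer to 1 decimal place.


Step 1: BS = 100 * (sum of bases) / CEC
Step 2: BS = 100 * 10.7 / 12.8
Step 3: BS = 83.6%

83.6


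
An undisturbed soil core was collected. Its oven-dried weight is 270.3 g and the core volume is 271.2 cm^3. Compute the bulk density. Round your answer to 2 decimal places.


Step 1: Identify the formula: BD = dry mass / volume
Step 2: Substitute values: BD = 270.3 / 271.2
Step 3: BD = 1.0 g/cm^3

1.0


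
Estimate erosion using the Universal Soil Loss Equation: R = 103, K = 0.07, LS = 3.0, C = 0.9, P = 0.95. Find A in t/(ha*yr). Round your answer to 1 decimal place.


Step 1: A = R * K * LS * C * P
Step 2: R * K = 103 * 0.07 = 7.21
Step 3: (R*K) * LS = 7.21 * 3.0 = 21.63
Step 4: * C * P = 21.63 * 0.9 * 0.95 = 18.5
Step 5: A = 18.5 t/(ha*yr)

18.5


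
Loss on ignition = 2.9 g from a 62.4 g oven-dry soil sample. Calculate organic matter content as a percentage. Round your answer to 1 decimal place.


Step 1: OM% = 100 * LOI / sample mass
Step 2: OM = 100 * 2.9 / 62.4
Step 3: OM = 4.6%

4.6


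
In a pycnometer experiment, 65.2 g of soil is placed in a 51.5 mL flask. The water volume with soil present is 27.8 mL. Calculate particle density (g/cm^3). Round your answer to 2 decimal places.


Step 1: Volume of solids = flask volume - water volume with soil
Step 2: V_solids = 51.5 - 27.8 = 23.7 mL
Step 3: Particle density = mass / V_solids = 65.2 / 23.7 = 2.75 g/cm^3

2.75


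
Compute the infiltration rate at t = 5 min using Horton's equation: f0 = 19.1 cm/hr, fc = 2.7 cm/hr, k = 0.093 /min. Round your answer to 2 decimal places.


Step 1: f = fc + (f0 - fc) * exp(-k * t)
Step 2: exp(-0.093 * 5) = 0.628135
Step 3: f = 2.7 + (19.1 - 2.7) * 0.628135
Step 4: f = 2.7 + 16.4 * 0.628135
Step 5: f = 13.0 cm/hr

13.0


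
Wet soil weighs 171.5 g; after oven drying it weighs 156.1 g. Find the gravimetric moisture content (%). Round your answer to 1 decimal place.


Step 1: Water mass = wet - dry = 171.5 - 156.1 = 15.4 g
Step 2: w = 100 * water mass / dry mass
Step 3: w = 100 * 15.4 / 156.1 = 9.9%

9.9


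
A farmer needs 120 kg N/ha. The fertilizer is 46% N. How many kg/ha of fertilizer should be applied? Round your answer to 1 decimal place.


Step 1: Fertilizer rate = target N / (N content / 100)
Step 2: Rate = 120 / (46 / 100)
Step 3: Rate = 120 / 0.46
Step 4: Rate = 260.9 kg/ha

260.9


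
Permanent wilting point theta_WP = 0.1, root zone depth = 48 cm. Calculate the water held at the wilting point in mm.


Step 1: Water (mm) = theta_WP * depth * 10
Step 2: Water = 0.1 * 48 * 10
Step 3: Water = 48.0 mm

48.0


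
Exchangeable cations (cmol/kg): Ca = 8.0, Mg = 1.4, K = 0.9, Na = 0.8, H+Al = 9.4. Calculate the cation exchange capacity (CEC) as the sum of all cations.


Step 1: CEC = Ca + Mg + K + Na + (H+Al)
Step 2: CEC = 8.0 + 1.4 + 0.9 + 0.8 + 9.4
Step 3: CEC = 20.5 cmol/kg

20.5


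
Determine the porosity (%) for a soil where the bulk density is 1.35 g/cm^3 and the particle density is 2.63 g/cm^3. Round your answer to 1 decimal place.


Step 1: Formula: n = 100 * (1 - BD / PD)
Step 2: n = 100 * (1 - 1.35 / 2.63)
Step 3: n = 100 * (1 - 0.51331)
Step 4: n = 48.7%

48.7


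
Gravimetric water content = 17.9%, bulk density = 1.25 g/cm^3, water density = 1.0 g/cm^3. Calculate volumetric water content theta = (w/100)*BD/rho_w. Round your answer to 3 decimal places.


Step 1: theta = (w / 100) * BD / rho_w
Step 2: theta = (17.9 / 100) * 1.25 / 1.0
Step 3: theta = 0.179 * 1.25
Step 4: theta = 0.224

0.224


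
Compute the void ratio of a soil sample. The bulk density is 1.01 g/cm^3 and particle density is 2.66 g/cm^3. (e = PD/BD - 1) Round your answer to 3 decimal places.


Step 1: e = PD / BD - 1
Step 2: e = 2.66 / 1.01 - 1
Step 3: e = 2.63366 - 1
Step 4: e = 1.634

1.634


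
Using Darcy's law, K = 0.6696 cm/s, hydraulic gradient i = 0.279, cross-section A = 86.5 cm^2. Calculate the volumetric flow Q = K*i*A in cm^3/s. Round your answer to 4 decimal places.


Step 1: Apply Darcy's law: Q = K * i * A
Step 2: Q = 0.6696 * 0.279 * 86.5
Step 3: Q = 16.1598 cm^3/s

16.1598


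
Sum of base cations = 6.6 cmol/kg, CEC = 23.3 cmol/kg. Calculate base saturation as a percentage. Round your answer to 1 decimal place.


Step 1: BS = 100 * (sum of bases) / CEC
Step 2: BS = 100 * 6.6 / 23.3
Step 3: BS = 28.3%

28.3


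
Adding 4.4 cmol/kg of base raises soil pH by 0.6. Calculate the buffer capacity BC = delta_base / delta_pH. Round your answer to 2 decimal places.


Step 1: BC = change in base / change in pH
Step 2: BC = 4.4 / 0.6
Step 3: BC = 7.33 cmol/(kg*pH unit)

7.33


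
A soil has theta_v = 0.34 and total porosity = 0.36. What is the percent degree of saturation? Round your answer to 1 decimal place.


Step 1: S = 100 * theta_v / n
Step 2: S = 100 * 0.34 / 0.36
Step 3: S = 94.4%

94.4


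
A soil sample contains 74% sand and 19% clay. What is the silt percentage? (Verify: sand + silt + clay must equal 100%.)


Step 1: sand + silt + clay = 100%
Step 2: silt = 100 - sand - clay
Step 3: silt = 100 - 74 - 19
Step 4: silt = 7%

7


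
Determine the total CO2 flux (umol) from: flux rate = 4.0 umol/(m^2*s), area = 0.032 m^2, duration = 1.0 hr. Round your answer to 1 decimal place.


Step 1: Convert time to seconds: 1.0 hr * 3600 = 3600.0 s
Step 2: Total = flux * area * time_s
Step 3: Total = 4.0 * 0.032 * 3600.0
Step 4: Total = 460.8 umol

460.8


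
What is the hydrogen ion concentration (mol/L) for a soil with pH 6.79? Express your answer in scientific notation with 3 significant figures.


Step 1: [H+] = 10^(-pH)
Step 2: [H+] = 10^(-6.79)
Step 3: [H+] = 1.62e-07 mol/L

1.62e-07


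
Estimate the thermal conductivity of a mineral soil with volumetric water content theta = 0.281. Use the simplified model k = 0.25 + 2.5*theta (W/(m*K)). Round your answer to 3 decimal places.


Step 1: k = 0.25 + 2.5 * theta
Step 2: k = 0.25 + 2.5 * 0.281
Step 3: k = 0.25 + 0.703
Step 4: k = 0.953 W/(m*K)

0.953


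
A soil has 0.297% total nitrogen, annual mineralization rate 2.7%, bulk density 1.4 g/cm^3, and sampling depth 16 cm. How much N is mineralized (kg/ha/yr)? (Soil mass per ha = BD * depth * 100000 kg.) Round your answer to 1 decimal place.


Step 1: Soil mass per ha = BD * depth * 100000 = 1.4 * 16 * 100000 = 2240000 kg
Step 2: Total N pool = soil mass * N%/100 = 2240000 * 0.297/100 = 6652.8 kg/ha
Step 3: N mineralized = N pool * rate%/100 = 6652.8 * 2.7/100 = 179.6 kg/ha/yr

179.6


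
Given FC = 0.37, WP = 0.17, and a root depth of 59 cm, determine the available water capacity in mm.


Step 1: Available water = (FC - WP) * depth * 10
Step 2: AW = (0.37 - 0.17) * 59 * 10
Step 3: AW = 0.2 * 59 * 10
Step 4: AW = 118.0 mm

118.0


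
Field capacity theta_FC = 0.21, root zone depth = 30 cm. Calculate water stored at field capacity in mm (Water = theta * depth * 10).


Step 1: Water (mm) = theta_FC * depth (cm) * 10
Step 2: Water = 0.21 * 30 * 10
Step 3: Water = 63.0 mm

63.0


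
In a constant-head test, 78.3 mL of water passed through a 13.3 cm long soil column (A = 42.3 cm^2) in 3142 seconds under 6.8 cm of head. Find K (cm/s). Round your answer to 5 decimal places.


Step 1: K = Q * L / (A * t * h)
Step 2: Numerator = 78.3 * 13.3 = 1041.39
Step 3: Denominator = 42.3 * 3142 * 6.8 = 903764.88
Step 4: K = 1041.39 / 903764.88 = 0.00115 cm/s

0.00115


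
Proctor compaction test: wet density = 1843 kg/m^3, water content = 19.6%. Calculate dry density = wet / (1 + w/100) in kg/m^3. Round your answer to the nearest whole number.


Step 1: Dry density = wet density / (1 + w/100)
Step 2: Dry density = 1843 / (1 + 19.6/100)
Step 3: Dry density = 1843 / 1.196
Step 4: Dry density = 1541 kg/m^3

1541


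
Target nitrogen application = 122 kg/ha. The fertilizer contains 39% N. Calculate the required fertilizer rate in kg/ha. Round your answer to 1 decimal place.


Step 1: Fertilizer rate = target N / (N content / 100)
Step 2: Rate = 122 / (39 / 100)
Step 3: Rate = 122 / 0.39
Step 4: Rate = 312.8 kg/ha

312.8


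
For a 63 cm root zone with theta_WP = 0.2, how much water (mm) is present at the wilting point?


Step 1: Water (mm) = theta_WP * depth * 10
Step 2: Water = 0.2 * 63 * 10
Step 3: Water = 126.0 mm

126.0


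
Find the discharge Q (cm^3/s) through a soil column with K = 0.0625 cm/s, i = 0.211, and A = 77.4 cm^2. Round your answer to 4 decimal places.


Step 1: Apply Darcy's law: Q = K * i * A
Step 2: Q = 0.0625 * 0.211 * 77.4
Step 3: Q = 1.0207 cm^3/s

1.0207


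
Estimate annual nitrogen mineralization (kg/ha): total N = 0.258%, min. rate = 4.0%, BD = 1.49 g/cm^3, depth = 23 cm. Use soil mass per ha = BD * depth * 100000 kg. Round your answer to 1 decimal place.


Step 1: Soil mass per ha = BD * depth * 100000 = 1.49 * 23 * 100000 = 3427000 kg
Step 2: Total N pool = soil mass * N%/100 = 3427000 * 0.258/100 = 8841.66 kg/ha
Step 3: N mineralized = N pool * rate%/100 = 8841.66 * 4.0/100 = 353.7 kg/ha/yr

353.7


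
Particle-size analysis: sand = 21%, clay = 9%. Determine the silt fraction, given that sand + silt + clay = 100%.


Step 1: sand + silt + clay = 100%
Step 2: silt = 100 - sand - clay
Step 3: silt = 100 - 21 - 9
Step 4: silt = 70%

70


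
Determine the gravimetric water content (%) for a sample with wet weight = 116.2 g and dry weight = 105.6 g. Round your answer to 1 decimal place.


Step 1: Water mass = wet - dry = 116.2 - 105.6 = 10.6 g
Step 2: w = 100 * water mass / dry mass
Step 3: w = 100 * 10.6 / 105.6 = 10.0%

10.0


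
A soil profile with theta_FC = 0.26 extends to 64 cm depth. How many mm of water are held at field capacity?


Step 1: Water (mm) = theta_FC * depth (cm) * 10
Step 2: Water = 0.26 * 64 * 10
Step 3: Water = 166.4 mm

166.4


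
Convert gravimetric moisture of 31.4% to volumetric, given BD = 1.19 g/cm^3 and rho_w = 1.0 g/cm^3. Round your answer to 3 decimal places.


Step 1: theta = (w / 100) * BD / rho_w
Step 2: theta = (31.4 / 100) * 1.19 / 1.0
Step 3: theta = 0.314 * 1.19
Step 4: theta = 0.374

0.374


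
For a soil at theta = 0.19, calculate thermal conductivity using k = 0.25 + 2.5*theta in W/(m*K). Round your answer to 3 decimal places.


Step 1: k = 0.25 + 2.5 * theta
Step 2: k = 0.25 + 2.5 * 0.19
Step 3: k = 0.25 + 0.475
Step 4: k = 0.725 W/(m*K)

0.725


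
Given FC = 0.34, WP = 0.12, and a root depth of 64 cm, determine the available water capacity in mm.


Step 1: Available water = (FC - WP) * depth * 10
Step 2: AW = (0.34 - 0.12) * 64 * 10
Step 3: AW = 0.22 * 64 * 10
Step 4: AW = 140.8 mm

140.8


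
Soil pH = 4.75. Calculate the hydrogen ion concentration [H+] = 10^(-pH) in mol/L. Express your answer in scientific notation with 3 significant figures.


Step 1: [H+] = 10^(-pH)
Step 2: [H+] = 10^(-4.75)
Step 3: [H+] = 1.78e-05 mol/L

1.78e-05


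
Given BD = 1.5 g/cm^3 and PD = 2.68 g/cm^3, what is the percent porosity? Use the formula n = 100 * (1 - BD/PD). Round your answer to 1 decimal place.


Step 1: Formula: n = 100 * (1 - BD / PD)
Step 2: n = 100 * (1 - 1.5 / 2.68)
Step 3: n = 100 * (1 - 0.5597)
Step 4: n = 44.0%

44.0


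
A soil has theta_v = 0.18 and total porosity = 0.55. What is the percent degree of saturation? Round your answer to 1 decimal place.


Step 1: S = 100 * theta_v / n
Step 2: S = 100 * 0.18 / 0.55
Step 3: S = 32.7%

32.7


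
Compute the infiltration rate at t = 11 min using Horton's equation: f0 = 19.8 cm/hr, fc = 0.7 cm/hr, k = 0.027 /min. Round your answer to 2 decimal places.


Step 1: f = fc + (f0 - fc) * exp(-k * t)
Step 2: exp(-0.027 * 11) = 0.743044
Step 3: f = 0.7 + (19.8 - 0.7) * 0.743044
Step 4: f = 0.7 + 19.1 * 0.743044
Step 5: f = 14.89 cm/hr

14.89


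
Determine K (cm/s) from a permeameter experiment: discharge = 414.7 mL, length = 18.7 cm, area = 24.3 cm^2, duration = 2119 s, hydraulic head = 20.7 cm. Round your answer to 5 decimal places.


Step 1: K = Q * L / (A * t * h)
Step 2: Numerator = 414.7 * 18.7 = 7754.89
Step 3: Denominator = 24.3 * 2119 * 20.7 = 1065878.19
Step 4: K = 7754.89 / 1065878.19 = 0.00728 cm/s

0.00728


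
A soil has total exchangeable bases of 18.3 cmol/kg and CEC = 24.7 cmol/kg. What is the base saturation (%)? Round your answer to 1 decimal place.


Step 1: BS = 100 * (sum of bases) / CEC
Step 2: BS = 100 * 18.3 / 24.7
Step 3: BS = 74.1%

74.1


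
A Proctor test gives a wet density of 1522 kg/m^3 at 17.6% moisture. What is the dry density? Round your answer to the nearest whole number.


Step 1: Dry density = wet density / (1 + w/100)
Step 2: Dry density = 1522 / (1 + 17.6/100)
Step 3: Dry density = 1522 / 1.176
Step 4: Dry density = 1294 kg/m^3

1294


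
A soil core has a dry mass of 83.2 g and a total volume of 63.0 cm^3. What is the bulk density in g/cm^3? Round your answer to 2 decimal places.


Step 1: Identify the formula: BD = dry mass / volume
Step 2: Substitute values: BD = 83.2 / 63.0
Step 3: BD = 1.32 g/cm^3

1.32


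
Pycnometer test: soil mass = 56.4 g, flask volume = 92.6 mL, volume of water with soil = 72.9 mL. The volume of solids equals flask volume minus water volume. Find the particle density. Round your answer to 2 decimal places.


Step 1: Volume of solids = flask volume - water volume with soil
Step 2: V_solids = 92.6 - 72.9 = 19.7 mL
Step 3: Particle density = mass / V_solids = 56.4 / 19.7 = 2.86 g/cm^3

2.86


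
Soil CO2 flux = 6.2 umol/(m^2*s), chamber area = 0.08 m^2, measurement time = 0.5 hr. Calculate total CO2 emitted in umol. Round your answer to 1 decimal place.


Step 1: Convert time to seconds: 0.5 hr * 3600 = 1800.0 s
Step 2: Total = flux * area * time_s
Step 3: Total = 6.2 * 0.08 * 1800.0
Step 4: Total = 892.8 umol

892.8


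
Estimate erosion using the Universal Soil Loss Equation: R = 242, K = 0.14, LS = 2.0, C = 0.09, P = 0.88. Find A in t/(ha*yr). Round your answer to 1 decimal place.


Step 1: A = R * K * LS * C * P
Step 2: R * K = 242 * 0.14 = 33.88
Step 3: (R*K) * LS = 33.88 * 2.0 = 67.76
Step 4: * C * P = 67.76 * 0.09 * 0.88 = 5.4
Step 5: A = 5.4 t/(ha*yr)

5.4


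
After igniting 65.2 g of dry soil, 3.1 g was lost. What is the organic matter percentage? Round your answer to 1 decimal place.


Step 1: OM% = 100 * LOI / sample mass
Step 2: OM = 100 * 3.1 / 65.2
Step 3: OM = 4.8%

4.8


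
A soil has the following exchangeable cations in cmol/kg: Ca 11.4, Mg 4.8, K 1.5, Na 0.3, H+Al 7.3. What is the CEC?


Step 1: CEC = Ca + Mg + K + Na + (H+Al)
Step 2: CEC = 11.4 + 4.8 + 1.5 + 0.3 + 7.3
Step 3: CEC = 25.3 cmol/kg

25.3


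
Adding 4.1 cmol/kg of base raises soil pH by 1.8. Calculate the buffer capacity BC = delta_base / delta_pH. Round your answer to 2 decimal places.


Step 1: BC = change in base / change in pH
Step 2: BC = 4.1 / 1.8
Step 3: BC = 2.28 cmol/(kg*pH unit)

2.28


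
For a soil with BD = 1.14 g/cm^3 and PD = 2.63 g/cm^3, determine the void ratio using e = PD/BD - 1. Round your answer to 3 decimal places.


Step 1: e = PD / BD - 1
Step 2: e = 2.63 / 1.14 - 1
Step 3: e = 2.30702 - 1
Step 4: e = 1.307

1.307


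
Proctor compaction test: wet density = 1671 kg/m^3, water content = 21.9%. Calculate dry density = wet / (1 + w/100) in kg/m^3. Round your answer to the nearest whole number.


Step 1: Dry density = wet density / (1 + w/100)
Step 2: Dry density = 1671 / (1 + 21.9/100)
Step 3: Dry density = 1671 / 1.219
Step 4: Dry density = 1371 kg/m^3

1371


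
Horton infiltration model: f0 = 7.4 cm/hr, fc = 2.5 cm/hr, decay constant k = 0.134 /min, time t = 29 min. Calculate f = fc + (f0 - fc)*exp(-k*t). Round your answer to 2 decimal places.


Step 1: f = fc + (f0 - fc) * exp(-k * t)
Step 2: exp(-0.134 * 29) = 0.020527
Step 3: f = 2.5 + (7.4 - 2.5) * 0.020527
Step 4: f = 2.5 + 4.9 * 0.020527
Step 5: f = 2.6 cm/hr

2.6


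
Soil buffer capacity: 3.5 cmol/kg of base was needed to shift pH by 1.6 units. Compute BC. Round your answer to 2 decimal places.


Step 1: BC = change in base / change in pH
Step 2: BC = 3.5 / 1.6
Step 3: BC = 2.19 cmol/(kg*pH unit)

2.19


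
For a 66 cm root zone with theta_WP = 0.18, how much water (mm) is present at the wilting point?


Step 1: Water (mm) = theta_WP * depth * 10
Step 2: Water = 0.18 * 66 * 10
Step 3: Water = 118.8 mm

118.8


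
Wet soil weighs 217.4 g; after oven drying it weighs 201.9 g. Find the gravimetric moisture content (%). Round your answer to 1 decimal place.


Step 1: Water mass = wet - dry = 217.4 - 201.9 = 15.5 g
Step 2: w = 100 * water mass / dry mass
Step 3: w = 100 * 15.5 / 201.9 = 7.7%

7.7


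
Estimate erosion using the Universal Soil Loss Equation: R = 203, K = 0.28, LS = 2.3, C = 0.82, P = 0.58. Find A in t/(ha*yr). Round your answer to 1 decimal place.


Step 1: A = R * K * LS * C * P
Step 2: R * K = 203 * 0.28 = 56.84
Step 3: (R*K) * LS = 56.84 * 2.3 = 130.732
Step 4: * C * P = 130.732 * 0.82 * 0.58 = 62.2
Step 5: A = 62.2 t/(ha*yr)

62.2


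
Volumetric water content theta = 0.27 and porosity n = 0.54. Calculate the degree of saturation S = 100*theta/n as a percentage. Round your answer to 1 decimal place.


Step 1: S = 100 * theta_v / n
Step 2: S = 100 * 0.27 / 0.54
Step 3: S = 50.0%

50.0


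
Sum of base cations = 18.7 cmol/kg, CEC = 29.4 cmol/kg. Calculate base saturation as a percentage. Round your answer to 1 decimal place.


Step 1: BS = 100 * (sum of bases) / CEC
Step 2: BS = 100 * 18.7 / 29.4
Step 3: BS = 63.6%

63.6


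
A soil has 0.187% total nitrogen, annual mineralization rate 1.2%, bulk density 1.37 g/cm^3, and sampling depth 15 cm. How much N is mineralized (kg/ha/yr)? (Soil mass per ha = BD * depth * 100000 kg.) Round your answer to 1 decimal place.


Step 1: Soil mass per ha = BD * depth * 100000 = 1.37 * 15 * 100000 = 2055000 kg
Step 2: Total N pool = soil mass * N%/100 = 2055000 * 0.187/100 = 3842.85 kg/ha
Step 3: N mineralized = N pool * rate%/100 = 3842.85 * 1.2/100 = 46.1 kg/ha/yr

46.1


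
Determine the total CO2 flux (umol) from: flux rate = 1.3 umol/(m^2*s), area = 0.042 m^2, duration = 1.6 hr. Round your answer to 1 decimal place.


Step 1: Convert time to seconds: 1.6 hr * 3600 = 5760.0 s
Step 2: Total = flux * area * time_s
Step 3: Total = 1.3 * 0.042 * 5760.0
Step 4: Total = 314.5 umol

314.5


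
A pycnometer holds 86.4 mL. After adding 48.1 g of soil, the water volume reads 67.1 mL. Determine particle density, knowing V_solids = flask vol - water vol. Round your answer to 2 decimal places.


Step 1: Volume of solids = flask volume - water volume with soil
Step 2: V_solids = 86.4 - 67.1 = 19.3 mL
Step 3: Particle density = mass / V_solids = 48.1 / 19.3 = 2.49 g/cm^3

2.49


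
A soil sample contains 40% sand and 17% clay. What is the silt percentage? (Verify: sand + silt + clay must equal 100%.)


Step 1: sand + silt + clay = 100%
Step 2: silt = 100 - sand - clay
Step 3: silt = 100 - 40 - 17
Step 4: silt = 43%

43


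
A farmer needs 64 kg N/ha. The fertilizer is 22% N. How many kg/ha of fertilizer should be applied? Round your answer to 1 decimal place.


Step 1: Fertilizer rate = target N / (N content / 100)
Step 2: Rate = 64 / (22 / 100)
Step 3: Rate = 64 / 0.22
Step 4: Rate = 290.9 kg/ha

290.9


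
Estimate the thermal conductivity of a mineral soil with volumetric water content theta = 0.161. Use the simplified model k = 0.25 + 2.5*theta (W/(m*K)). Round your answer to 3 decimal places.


Step 1: k = 0.25 + 2.5 * theta
Step 2: k = 0.25 + 2.5 * 0.161
Step 3: k = 0.25 + 0.403
Step 4: k = 0.653 W/(m*K)

0.653


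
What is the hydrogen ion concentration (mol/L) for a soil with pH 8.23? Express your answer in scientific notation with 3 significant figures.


Step 1: [H+] = 10^(-pH)
Step 2: [H+] = 10^(-8.23)
Step 3: [H+] = 5.89e-09 mol/L

5.89e-09


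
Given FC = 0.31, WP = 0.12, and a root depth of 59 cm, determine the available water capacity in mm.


Step 1: Available water = (FC - WP) * depth * 10
Step 2: AW = (0.31 - 0.12) * 59 * 10
Step 3: AW = 0.19 * 59 * 10
Step 4: AW = 112.1 mm

112.1


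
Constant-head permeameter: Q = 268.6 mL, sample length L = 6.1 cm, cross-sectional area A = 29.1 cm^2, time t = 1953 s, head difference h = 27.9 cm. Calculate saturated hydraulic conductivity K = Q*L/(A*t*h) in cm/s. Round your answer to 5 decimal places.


Step 1: K = Q * L / (A * t * h)
Step 2: Numerator = 268.6 * 6.1 = 1638.46
Step 3: Denominator = 29.1 * 1953 * 27.9 = 1585621.17
Step 4: K = 1638.46 / 1585621.17 = 0.00103 cm/s

0.00103


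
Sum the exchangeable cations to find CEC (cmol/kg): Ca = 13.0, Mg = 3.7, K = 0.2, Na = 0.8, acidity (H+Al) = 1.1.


Step 1: CEC = Ca + Mg + K + Na + (H+Al)
Step 2: CEC = 13.0 + 3.7 + 0.2 + 0.8 + 1.1
Step 3: CEC = 18.8 cmol/kg

18.8


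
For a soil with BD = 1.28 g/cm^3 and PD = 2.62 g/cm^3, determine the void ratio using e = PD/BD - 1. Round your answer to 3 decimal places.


Step 1: e = PD / BD - 1
Step 2: e = 2.62 / 1.28 - 1
Step 3: e = 2.04688 - 1
Step 4: e = 1.047

1.047


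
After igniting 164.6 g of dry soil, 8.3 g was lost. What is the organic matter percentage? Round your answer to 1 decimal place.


Step 1: OM% = 100 * LOI / sample mass
Step 2: OM = 100 * 8.3 / 164.6
Step 3: OM = 5.0%

5.0


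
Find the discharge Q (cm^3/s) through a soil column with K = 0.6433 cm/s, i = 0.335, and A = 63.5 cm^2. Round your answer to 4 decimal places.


Step 1: Apply Darcy's law: Q = K * i * A
Step 2: Q = 0.6433 * 0.335 * 63.5
Step 3: Q = 13.6846 cm^3/s

13.6846


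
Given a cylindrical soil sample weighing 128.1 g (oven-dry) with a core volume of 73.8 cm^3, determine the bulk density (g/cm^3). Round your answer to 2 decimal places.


Step 1: Identify the formula: BD = dry mass / volume
Step 2: Substitute values: BD = 128.1 / 73.8
Step 3: BD = 1.74 g/cm^3

1.74


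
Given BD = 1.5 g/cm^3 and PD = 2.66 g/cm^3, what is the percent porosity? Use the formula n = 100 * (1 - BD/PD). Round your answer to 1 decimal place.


Step 1: Formula: n = 100 * (1 - BD / PD)
Step 2: n = 100 * (1 - 1.5 / 2.66)
Step 3: n = 100 * (1 - 0.56391)
Step 4: n = 43.6%

43.6


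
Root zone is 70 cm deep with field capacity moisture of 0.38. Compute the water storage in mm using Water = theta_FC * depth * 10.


Step 1: Water (mm) = theta_FC * depth (cm) * 10
Step 2: Water = 0.38 * 70 * 10
Step 3: Water = 266.0 mm

266.0


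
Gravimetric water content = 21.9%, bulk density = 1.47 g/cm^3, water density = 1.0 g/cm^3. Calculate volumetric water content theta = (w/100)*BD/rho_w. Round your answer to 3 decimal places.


Step 1: theta = (w / 100) * BD / rho_w
Step 2: theta = (21.9 / 100) * 1.47 / 1.0
Step 3: theta = 0.219 * 1.47
Step 4: theta = 0.322

0.322


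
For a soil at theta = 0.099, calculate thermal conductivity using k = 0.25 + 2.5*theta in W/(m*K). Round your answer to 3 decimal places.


Step 1: k = 0.25 + 2.5 * theta
Step 2: k = 0.25 + 2.5 * 0.099
Step 3: k = 0.25 + 0.248
Step 4: k = 0.498 W/(m*K)

0.498


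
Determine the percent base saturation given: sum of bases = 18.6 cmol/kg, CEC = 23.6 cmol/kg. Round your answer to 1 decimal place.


Step 1: BS = 100 * (sum of bases) / CEC
Step 2: BS = 100 * 18.6 / 23.6
Step 3: BS = 78.8%

78.8


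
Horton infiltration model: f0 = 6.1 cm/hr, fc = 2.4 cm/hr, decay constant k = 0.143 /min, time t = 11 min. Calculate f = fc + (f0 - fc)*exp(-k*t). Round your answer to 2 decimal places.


Step 1: f = fc + (f0 - fc) * exp(-k * t)
Step 2: exp(-0.143 * 11) = 0.207422
Step 3: f = 2.4 + (6.1 - 2.4) * 0.207422
Step 4: f = 2.4 + 3.7 * 0.207422
Step 5: f = 3.17 cm/hr

3.17


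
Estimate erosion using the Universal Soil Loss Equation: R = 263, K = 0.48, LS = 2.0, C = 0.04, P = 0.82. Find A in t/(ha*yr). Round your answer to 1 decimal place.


Step 1: A = R * K * LS * C * P
Step 2: R * K = 263 * 0.48 = 126.24
Step 3: (R*K) * LS = 126.24 * 2.0 = 252.48
Step 4: * C * P = 252.48 * 0.04 * 0.82 = 8.3
Step 5: A = 8.3 t/(ha*yr)

8.3


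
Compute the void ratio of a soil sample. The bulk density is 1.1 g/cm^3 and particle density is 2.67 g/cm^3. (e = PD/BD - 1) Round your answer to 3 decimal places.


Step 1: e = PD / BD - 1
Step 2: e = 2.67 / 1.1 - 1
Step 3: e = 2.42727 - 1
Step 4: e = 1.427

1.427


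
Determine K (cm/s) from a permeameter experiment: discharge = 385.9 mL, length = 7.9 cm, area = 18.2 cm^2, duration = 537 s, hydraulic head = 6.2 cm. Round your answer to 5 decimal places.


Step 1: K = Q * L / (A * t * h)
Step 2: Numerator = 385.9 * 7.9 = 3048.61
Step 3: Denominator = 18.2 * 537 * 6.2 = 60595.08
Step 4: K = 3048.61 / 60595.08 = 0.05031 cm/s

0.05031


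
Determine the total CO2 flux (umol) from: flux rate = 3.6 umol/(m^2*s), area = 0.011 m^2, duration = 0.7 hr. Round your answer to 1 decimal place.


Step 1: Convert time to seconds: 0.7 hr * 3600 = 2520.0 s
Step 2: Total = flux * area * time_s
Step 3: Total = 3.6 * 0.011 * 2520.0
Step 4: Total = 99.8 umol

99.8


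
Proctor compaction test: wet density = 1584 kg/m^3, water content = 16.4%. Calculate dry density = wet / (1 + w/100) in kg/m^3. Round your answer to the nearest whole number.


Step 1: Dry density = wet density / (1 + w/100)
Step 2: Dry density = 1584 / (1 + 16.4/100)
Step 3: Dry density = 1584 / 1.164
Step 4: Dry density = 1361 kg/m^3

1361


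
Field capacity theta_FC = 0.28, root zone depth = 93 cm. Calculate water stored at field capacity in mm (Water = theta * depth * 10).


Step 1: Water (mm) = theta_FC * depth (cm) * 10
Step 2: Water = 0.28 * 93 * 10
Step 3: Water = 260.4 mm

260.4


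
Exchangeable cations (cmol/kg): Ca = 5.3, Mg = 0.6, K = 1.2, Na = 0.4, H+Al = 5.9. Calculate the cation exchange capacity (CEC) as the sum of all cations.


Step 1: CEC = Ca + Mg + K + Na + (H+Al)
Step 2: CEC = 5.3 + 0.6 + 1.2 + 0.4 + 5.9
Step 3: CEC = 13.4 cmol/kg

13.4


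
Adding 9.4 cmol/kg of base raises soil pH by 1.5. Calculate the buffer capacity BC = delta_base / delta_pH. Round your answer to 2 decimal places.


Step 1: BC = change in base / change in pH
Step 2: BC = 9.4 / 1.5
Step 3: BC = 6.27 cmol/(kg*pH unit)

6.27
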